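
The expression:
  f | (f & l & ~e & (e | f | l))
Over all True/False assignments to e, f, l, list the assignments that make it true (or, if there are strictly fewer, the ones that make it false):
is true only for:
  e=False, f=True, l=False;
  e=False, f=True, l=True;
  e=True, f=True, l=False;
  e=True, f=True, l=True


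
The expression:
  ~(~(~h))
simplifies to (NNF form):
~h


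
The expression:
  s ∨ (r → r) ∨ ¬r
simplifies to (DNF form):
True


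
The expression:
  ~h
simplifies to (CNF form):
~h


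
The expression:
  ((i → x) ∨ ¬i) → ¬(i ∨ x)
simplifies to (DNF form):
¬x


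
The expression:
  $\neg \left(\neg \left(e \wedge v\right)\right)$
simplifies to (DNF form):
$e \wedge v$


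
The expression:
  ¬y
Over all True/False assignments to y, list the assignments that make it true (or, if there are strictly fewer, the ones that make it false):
is true only for:
  y=False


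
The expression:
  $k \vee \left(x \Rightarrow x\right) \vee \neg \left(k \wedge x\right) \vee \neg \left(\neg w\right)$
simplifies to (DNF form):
$\text{True}$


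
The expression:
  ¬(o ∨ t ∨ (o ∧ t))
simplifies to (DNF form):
¬o ∧ ¬t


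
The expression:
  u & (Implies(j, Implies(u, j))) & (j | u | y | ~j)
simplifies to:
u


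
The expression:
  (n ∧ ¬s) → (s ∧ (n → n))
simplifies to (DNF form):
s ∨ ¬n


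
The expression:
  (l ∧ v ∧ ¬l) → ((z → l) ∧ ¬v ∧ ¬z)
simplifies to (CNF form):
True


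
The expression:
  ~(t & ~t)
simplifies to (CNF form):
True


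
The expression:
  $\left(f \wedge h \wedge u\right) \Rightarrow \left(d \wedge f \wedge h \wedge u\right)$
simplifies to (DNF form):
$d \vee \neg f \vee \neg h \vee \neg u$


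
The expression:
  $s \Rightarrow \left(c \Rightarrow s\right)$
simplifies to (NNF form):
$\text{True}$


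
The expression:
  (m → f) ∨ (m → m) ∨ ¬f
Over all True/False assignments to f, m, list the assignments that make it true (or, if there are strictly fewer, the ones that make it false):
is always true.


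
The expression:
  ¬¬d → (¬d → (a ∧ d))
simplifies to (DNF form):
True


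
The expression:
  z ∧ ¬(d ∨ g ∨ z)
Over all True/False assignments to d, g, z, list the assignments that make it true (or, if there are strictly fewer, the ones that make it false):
is never true.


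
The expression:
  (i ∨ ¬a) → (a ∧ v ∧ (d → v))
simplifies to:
a ∧ (v ∨ ¬i)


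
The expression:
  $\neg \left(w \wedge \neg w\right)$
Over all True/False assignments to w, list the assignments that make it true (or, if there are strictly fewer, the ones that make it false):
is always true.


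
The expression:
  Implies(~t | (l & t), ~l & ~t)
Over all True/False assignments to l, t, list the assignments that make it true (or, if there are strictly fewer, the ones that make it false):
is true only for:
  l=False, t=False;
  l=False, t=True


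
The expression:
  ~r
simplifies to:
~r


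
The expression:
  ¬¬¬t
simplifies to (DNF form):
¬t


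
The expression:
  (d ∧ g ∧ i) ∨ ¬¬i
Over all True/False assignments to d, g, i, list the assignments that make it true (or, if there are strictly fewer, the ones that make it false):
is true only for:
  d=False, g=False, i=True;
  d=False, g=True, i=True;
  d=True, g=False, i=True;
  d=True, g=True, i=True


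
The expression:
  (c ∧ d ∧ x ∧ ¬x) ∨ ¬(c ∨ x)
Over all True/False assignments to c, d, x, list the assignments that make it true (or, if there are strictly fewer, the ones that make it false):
is true only for:
  c=False, d=False, x=False;
  c=False, d=True, x=False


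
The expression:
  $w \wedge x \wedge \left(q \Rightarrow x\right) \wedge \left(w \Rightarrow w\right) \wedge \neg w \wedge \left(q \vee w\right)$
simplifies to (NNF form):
$\text{False}$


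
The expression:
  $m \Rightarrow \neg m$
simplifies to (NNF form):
$\neg m$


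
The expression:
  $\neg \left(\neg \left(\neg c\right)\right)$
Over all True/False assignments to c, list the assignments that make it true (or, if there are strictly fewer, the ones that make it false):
is true only for:
  c=False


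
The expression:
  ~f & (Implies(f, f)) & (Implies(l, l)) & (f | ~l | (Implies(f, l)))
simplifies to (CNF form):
~f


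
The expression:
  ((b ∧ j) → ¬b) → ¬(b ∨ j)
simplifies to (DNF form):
(b ∧ j) ∨ (¬b ∧ ¬j)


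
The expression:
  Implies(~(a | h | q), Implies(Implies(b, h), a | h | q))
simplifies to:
a | b | h | q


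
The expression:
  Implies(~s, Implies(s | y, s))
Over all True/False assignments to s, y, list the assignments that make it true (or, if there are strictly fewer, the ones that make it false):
is false only for:
  s=False, y=True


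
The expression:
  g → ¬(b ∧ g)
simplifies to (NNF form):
¬b ∨ ¬g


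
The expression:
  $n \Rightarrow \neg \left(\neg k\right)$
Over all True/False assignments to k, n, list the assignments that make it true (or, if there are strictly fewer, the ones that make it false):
is false only for:
  k=False, n=True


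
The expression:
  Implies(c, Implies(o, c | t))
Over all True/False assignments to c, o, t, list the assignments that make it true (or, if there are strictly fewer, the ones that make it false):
is always true.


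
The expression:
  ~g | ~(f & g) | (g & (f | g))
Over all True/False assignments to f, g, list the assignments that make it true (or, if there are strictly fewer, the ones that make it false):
is always true.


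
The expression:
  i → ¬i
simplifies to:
¬i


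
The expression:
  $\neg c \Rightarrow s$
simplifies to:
$c \vee s$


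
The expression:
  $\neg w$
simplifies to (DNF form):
$\neg w$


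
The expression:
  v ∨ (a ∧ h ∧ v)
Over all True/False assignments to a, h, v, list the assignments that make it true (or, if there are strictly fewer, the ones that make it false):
is true only for:
  a=False, h=False, v=True;
  a=False, h=True, v=True;
  a=True, h=False, v=True;
  a=True, h=True, v=True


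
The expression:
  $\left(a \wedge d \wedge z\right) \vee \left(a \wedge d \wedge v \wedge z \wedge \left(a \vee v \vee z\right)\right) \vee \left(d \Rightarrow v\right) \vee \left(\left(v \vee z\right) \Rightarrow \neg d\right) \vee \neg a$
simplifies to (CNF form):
$\text{True}$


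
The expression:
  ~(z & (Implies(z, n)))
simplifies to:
~n | ~z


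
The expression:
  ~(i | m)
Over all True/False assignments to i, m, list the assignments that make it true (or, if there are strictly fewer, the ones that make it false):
is true only for:
  i=False, m=False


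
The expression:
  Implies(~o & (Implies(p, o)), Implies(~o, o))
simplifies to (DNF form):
o | p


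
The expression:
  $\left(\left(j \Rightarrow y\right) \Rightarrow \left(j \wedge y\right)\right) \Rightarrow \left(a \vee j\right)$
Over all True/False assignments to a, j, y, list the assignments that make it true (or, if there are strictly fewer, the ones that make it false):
is always true.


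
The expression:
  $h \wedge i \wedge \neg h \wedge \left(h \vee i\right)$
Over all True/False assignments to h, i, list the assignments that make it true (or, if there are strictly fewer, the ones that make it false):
is never true.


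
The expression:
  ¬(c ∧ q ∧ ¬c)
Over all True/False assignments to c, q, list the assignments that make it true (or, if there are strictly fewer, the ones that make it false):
is always true.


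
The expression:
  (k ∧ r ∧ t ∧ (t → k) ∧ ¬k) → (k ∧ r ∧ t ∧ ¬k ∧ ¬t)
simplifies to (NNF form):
True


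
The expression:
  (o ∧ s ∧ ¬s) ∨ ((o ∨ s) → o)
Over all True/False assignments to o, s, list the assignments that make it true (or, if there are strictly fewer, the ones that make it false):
is false only for:
  o=False, s=True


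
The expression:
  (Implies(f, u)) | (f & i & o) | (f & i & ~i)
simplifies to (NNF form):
u | ~f | (i & o)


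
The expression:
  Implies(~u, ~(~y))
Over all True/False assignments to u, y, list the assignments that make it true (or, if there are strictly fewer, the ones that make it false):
is false only for:
  u=False, y=False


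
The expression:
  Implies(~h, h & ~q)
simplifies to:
h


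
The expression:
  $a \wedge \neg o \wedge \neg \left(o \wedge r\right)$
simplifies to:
$a \wedge \neg o$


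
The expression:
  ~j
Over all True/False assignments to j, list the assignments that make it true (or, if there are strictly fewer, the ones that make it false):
is true only for:
  j=False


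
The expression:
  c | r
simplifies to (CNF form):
c | r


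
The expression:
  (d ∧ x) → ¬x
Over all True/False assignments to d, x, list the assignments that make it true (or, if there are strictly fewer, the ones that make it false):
is false only for:
  d=True, x=True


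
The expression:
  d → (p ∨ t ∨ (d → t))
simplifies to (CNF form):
p ∨ t ∨ ¬d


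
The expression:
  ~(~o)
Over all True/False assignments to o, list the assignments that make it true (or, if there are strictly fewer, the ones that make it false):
is true only for:
  o=True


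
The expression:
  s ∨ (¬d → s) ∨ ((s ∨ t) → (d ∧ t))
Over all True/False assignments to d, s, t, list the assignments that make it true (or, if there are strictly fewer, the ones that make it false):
is false only for:
  d=False, s=False, t=True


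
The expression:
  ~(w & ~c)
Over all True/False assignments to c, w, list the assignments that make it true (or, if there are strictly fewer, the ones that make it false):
is false only for:
  c=False, w=True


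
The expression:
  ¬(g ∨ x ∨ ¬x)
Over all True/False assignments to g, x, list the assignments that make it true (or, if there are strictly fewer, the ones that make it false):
is never true.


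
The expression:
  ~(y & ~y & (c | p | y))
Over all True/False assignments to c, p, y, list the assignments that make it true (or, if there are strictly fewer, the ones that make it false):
is always true.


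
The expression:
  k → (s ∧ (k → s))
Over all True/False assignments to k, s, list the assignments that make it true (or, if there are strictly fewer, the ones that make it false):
is false only for:
  k=True, s=False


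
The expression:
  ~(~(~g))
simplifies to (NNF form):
~g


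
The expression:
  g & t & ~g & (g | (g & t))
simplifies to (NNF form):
False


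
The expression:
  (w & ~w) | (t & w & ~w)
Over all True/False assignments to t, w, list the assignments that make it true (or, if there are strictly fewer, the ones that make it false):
is never true.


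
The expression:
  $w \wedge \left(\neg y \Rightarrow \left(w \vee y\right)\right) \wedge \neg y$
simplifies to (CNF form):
$w \wedge \neg y$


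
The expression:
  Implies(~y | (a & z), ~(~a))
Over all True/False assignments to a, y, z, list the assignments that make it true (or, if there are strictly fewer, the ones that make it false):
is false only for:
  a=False, y=False, z=False;
  a=False, y=False, z=True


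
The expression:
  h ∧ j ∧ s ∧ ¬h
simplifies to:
False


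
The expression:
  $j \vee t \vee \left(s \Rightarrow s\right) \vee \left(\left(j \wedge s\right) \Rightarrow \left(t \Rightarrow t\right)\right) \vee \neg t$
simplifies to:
$\text{True}$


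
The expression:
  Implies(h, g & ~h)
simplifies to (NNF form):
~h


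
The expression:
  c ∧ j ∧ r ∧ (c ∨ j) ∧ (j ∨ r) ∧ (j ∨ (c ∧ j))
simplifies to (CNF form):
c ∧ j ∧ r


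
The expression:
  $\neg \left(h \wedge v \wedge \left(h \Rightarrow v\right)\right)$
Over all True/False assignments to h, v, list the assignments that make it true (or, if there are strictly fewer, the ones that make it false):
is false only for:
  h=True, v=True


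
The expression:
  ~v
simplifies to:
~v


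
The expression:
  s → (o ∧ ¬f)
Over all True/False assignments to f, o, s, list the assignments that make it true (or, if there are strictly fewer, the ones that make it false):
is false only for:
  f=False, o=False, s=True;
  f=True, o=False, s=True;
  f=True, o=True, s=True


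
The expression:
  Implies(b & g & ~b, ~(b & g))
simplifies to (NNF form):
True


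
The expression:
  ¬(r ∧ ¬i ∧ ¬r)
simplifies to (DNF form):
True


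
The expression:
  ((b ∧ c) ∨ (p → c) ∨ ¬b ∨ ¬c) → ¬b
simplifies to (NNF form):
¬b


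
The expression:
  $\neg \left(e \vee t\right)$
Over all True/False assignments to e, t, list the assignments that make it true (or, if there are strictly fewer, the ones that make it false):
is true only for:
  e=False, t=False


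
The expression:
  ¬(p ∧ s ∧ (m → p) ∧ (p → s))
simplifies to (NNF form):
¬p ∨ ¬s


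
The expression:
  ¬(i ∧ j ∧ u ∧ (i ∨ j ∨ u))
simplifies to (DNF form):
¬i ∨ ¬j ∨ ¬u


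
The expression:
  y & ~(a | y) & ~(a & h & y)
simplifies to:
False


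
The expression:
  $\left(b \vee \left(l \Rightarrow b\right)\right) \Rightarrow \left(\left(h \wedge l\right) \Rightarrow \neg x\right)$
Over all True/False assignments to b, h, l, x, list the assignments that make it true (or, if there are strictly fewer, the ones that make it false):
is false only for:
  b=True, h=True, l=True, x=True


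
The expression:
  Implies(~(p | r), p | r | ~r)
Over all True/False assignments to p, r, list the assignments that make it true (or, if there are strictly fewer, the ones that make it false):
is always true.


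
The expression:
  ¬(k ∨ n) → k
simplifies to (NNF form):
k ∨ n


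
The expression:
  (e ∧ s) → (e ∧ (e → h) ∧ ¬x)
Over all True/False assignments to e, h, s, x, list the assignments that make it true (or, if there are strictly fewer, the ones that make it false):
is false only for:
  e=True, h=False, s=True, x=False;
  e=True, h=False, s=True, x=True;
  e=True, h=True, s=True, x=True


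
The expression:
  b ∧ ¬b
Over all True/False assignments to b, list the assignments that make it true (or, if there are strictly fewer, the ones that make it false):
is never true.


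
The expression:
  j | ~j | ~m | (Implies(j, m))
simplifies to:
True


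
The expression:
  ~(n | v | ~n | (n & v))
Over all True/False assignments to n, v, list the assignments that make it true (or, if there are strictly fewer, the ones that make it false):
is never true.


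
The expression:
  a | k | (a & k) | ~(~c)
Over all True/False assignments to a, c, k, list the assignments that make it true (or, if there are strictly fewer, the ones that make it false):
is false only for:
  a=False, c=False, k=False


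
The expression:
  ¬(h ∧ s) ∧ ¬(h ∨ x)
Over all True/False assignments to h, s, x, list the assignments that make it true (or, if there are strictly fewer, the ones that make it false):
is true only for:
  h=False, s=False, x=False;
  h=False, s=True, x=False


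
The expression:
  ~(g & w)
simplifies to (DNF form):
~g | ~w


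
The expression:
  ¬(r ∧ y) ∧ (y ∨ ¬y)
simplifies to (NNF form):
¬r ∨ ¬y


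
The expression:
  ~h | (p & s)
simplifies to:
~h | (p & s)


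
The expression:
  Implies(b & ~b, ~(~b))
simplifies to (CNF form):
True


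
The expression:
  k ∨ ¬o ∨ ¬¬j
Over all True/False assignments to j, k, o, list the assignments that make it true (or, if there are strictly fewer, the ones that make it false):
is false only for:
  j=False, k=False, o=True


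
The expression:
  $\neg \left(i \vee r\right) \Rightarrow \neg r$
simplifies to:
$\text{True}$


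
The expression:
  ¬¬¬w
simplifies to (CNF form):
¬w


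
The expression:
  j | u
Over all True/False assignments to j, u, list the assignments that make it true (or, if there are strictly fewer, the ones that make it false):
is false only for:
  j=False, u=False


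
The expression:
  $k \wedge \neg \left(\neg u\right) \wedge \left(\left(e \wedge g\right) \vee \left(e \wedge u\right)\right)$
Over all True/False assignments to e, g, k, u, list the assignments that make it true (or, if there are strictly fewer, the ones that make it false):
is true only for:
  e=True, g=False, k=True, u=True;
  e=True, g=True, k=True, u=True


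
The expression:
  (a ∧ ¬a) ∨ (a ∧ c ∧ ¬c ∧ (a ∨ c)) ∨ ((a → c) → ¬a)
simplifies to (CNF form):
¬a ∨ ¬c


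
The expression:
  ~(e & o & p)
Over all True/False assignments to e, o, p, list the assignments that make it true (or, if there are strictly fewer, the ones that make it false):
is false only for:
  e=True, o=True, p=True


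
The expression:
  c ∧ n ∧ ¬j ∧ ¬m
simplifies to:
c ∧ n ∧ ¬j ∧ ¬m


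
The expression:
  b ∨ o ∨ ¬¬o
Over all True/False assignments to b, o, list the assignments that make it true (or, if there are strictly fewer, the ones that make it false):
is false only for:
  b=False, o=False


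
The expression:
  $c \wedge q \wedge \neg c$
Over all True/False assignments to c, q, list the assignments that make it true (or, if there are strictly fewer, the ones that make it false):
is never true.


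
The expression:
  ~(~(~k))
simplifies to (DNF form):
~k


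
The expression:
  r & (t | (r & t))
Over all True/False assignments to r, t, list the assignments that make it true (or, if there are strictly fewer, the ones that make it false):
is true only for:
  r=True, t=True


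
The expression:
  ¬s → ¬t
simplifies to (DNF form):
s ∨ ¬t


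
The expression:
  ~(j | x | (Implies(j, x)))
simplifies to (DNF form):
False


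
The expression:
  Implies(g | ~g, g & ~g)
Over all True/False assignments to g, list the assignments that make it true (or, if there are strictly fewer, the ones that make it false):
is never true.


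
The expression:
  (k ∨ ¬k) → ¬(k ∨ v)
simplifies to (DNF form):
¬k ∧ ¬v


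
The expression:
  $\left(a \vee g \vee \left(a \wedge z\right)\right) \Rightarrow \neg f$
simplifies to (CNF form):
$\left(\neg a \vee \neg f\right) \wedge \left(\neg f \vee \neg g\right)$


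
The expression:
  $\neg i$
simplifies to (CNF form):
$\neg i$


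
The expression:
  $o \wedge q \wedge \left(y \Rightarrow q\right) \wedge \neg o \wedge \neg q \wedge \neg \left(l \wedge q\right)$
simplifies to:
$\text{False}$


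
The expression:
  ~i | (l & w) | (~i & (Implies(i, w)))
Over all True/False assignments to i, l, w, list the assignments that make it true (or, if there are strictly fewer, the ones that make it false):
is false only for:
  i=True, l=False, w=False;
  i=True, l=False, w=True;
  i=True, l=True, w=False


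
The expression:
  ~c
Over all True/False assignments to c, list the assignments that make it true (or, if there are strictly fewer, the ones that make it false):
is true only for:
  c=False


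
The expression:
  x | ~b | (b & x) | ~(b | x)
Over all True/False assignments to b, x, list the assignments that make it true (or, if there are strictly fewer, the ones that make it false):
is false only for:
  b=True, x=False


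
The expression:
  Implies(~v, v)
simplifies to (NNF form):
v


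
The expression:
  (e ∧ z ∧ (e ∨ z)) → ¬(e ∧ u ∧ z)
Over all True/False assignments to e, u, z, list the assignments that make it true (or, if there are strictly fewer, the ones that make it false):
is false only for:
  e=True, u=True, z=True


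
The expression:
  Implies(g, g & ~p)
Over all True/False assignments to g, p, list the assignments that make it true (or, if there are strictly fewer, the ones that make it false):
is false only for:
  g=True, p=True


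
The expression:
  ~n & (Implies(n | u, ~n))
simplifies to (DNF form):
~n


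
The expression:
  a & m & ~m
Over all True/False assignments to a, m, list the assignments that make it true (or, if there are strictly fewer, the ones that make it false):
is never true.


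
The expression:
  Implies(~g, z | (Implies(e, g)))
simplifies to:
g | z | ~e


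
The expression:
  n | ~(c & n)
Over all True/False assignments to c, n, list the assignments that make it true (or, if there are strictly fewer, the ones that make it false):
is always true.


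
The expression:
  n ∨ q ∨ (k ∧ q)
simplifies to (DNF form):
n ∨ q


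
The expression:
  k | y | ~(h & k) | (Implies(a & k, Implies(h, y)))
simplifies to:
True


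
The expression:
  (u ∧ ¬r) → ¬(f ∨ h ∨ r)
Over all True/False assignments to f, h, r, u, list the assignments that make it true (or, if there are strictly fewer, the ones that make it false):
is false only for:
  f=False, h=True, r=False, u=True;
  f=True, h=False, r=False, u=True;
  f=True, h=True, r=False, u=True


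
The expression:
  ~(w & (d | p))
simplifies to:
~w | (~d & ~p)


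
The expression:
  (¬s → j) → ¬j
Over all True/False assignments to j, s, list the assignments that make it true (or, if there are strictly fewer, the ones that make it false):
is true only for:
  j=False, s=False;
  j=False, s=True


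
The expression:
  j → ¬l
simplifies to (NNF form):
¬j ∨ ¬l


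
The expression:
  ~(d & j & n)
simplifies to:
~d | ~j | ~n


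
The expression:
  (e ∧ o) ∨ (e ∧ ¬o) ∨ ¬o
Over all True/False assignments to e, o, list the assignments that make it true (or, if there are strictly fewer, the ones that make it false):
is false only for:
  e=False, o=True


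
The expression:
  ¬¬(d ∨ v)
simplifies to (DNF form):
d ∨ v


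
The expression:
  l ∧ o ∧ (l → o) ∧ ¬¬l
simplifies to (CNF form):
l ∧ o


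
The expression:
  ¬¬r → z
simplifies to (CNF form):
z ∨ ¬r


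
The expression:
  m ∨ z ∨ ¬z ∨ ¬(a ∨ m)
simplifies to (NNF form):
True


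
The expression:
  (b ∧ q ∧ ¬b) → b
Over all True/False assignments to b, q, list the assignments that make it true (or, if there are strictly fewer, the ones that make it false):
is always true.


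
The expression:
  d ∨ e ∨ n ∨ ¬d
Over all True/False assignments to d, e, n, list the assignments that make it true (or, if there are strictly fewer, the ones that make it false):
is always true.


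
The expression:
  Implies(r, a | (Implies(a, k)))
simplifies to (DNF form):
True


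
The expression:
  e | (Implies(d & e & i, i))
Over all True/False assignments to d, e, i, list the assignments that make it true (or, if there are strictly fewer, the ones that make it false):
is always true.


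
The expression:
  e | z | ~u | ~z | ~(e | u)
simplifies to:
True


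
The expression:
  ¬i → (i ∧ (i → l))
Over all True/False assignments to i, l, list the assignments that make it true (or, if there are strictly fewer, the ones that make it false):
is true only for:
  i=True, l=False;
  i=True, l=True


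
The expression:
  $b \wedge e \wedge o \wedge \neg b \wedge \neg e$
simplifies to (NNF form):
$\text{False}$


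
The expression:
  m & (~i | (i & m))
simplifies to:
m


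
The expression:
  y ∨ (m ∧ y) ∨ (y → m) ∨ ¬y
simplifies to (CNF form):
True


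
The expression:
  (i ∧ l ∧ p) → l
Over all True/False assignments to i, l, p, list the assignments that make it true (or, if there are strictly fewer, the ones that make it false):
is always true.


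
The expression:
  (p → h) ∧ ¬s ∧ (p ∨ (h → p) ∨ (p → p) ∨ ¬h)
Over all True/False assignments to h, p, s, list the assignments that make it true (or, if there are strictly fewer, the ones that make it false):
is true only for:
  h=False, p=False, s=False;
  h=True, p=False, s=False;
  h=True, p=True, s=False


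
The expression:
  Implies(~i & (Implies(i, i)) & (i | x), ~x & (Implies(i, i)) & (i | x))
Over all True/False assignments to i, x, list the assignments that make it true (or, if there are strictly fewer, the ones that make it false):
is false only for:
  i=False, x=True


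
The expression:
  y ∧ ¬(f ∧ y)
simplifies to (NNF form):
y ∧ ¬f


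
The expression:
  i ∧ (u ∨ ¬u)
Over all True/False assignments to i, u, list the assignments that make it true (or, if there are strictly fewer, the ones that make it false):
is true only for:
  i=True, u=False;
  i=True, u=True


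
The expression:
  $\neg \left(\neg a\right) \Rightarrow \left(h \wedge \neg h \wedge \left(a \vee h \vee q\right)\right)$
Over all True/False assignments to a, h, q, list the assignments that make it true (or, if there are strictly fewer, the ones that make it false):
is true only for:
  a=False, h=False, q=False;
  a=False, h=False, q=True;
  a=False, h=True, q=False;
  a=False, h=True, q=True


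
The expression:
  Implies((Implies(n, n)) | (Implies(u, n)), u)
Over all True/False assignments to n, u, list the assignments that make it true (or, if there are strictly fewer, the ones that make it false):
is true only for:
  n=False, u=True;
  n=True, u=True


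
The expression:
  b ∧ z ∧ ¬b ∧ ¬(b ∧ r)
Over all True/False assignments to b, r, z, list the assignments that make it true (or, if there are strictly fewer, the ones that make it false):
is never true.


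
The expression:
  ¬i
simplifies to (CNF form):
¬i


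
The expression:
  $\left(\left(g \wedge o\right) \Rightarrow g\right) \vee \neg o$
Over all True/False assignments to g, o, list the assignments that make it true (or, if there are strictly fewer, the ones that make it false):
is always true.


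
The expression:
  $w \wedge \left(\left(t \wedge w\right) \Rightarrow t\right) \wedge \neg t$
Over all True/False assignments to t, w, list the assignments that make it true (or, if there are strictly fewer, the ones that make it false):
is true only for:
  t=False, w=True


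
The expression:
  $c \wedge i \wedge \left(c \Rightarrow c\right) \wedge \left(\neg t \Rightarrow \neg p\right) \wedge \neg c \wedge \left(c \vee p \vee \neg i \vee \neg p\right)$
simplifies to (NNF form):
$\text{False}$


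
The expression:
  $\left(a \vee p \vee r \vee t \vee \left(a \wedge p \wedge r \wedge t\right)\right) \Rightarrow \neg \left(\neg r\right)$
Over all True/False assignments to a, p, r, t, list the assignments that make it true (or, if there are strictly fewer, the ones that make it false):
is false only for:
  a=False, p=False, r=False, t=True;
  a=False, p=True, r=False, t=False;
  a=False, p=True, r=False, t=True;
  a=True, p=False, r=False, t=False;
  a=True, p=False, r=False, t=True;
  a=True, p=True, r=False, t=False;
  a=True, p=True, r=False, t=True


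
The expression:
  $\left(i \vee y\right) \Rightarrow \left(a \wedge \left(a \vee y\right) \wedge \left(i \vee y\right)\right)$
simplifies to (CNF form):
$\left(a \vee \neg i\right) \wedge \left(a \vee \neg y\right)$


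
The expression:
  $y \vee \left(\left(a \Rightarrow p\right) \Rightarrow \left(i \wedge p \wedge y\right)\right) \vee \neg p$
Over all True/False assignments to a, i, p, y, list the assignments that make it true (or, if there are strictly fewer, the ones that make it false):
is false only for:
  a=False, i=False, p=True, y=False;
  a=False, i=True, p=True, y=False;
  a=True, i=False, p=True, y=False;
  a=True, i=True, p=True, y=False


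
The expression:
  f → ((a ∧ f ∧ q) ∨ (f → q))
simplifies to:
q ∨ ¬f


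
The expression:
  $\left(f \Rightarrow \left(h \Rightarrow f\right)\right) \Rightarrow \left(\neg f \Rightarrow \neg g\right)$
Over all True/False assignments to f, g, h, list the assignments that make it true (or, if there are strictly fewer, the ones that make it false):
is false only for:
  f=False, g=True, h=False;
  f=False, g=True, h=True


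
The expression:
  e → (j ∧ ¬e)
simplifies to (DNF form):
¬e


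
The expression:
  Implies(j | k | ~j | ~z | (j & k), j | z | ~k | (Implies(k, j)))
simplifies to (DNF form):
j | z | ~k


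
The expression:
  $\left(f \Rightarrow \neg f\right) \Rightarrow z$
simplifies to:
$f \vee z$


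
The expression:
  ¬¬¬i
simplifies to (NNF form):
¬i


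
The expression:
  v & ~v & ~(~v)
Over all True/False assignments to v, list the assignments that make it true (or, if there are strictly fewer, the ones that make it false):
is never true.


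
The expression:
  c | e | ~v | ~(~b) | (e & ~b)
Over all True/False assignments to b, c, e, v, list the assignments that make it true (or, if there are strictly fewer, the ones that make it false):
is false only for:
  b=False, c=False, e=False, v=True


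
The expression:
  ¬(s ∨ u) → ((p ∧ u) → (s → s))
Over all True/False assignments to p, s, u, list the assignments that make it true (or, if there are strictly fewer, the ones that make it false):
is always true.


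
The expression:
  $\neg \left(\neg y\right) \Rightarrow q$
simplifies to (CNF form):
$q \vee \neg y$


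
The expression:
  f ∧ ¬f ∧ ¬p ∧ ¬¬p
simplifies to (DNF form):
False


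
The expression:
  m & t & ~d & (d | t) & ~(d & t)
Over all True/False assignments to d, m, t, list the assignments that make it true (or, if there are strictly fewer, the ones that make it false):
is true only for:
  d=False, m=True, t=True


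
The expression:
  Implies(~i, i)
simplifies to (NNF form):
i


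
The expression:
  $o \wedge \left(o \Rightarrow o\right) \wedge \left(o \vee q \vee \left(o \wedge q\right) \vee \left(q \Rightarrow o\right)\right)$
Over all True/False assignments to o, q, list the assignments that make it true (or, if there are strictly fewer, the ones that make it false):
is true only for:
  o=True, q=False;
  o=True, q=True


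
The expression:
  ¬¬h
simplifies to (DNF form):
h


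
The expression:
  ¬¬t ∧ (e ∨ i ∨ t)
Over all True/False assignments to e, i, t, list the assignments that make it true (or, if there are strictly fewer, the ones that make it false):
is true only for:
  e=False, i=False, t=True;
  e=False, i=True, t=True;
  e=True, i=False, t=True;
  e=True, i=True, t=True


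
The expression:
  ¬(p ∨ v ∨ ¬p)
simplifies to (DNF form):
False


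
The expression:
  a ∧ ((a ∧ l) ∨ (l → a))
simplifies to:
a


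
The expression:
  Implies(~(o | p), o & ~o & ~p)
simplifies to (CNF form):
o | p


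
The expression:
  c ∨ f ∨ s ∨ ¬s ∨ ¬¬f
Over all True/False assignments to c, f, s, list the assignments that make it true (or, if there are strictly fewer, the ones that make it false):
is always true.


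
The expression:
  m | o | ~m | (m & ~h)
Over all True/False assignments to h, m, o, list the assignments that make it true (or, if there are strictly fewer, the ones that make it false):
is always true.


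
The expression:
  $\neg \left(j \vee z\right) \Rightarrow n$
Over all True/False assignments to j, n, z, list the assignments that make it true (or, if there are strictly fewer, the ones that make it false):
is false only for:
  j=False, n=False, z=False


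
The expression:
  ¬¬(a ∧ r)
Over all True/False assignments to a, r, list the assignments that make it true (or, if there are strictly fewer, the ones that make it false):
is true only for:
  a=True, r=True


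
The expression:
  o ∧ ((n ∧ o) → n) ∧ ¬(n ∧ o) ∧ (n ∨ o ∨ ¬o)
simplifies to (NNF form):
o ∧ ¬n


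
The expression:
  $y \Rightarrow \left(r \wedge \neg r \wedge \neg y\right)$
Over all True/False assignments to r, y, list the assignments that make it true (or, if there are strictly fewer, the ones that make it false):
is true only for:
  r=False, y=False;
  r=True, y=False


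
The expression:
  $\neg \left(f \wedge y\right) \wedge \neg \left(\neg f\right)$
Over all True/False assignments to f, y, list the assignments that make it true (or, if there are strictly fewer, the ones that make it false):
is true only for:
  f=True, y=False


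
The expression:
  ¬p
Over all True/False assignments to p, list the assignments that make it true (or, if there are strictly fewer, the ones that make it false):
is true only for:
  p=False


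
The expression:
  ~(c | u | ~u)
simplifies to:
False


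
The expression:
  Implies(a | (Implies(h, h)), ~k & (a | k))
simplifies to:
a & ~k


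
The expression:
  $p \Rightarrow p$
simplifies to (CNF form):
$\text{True}$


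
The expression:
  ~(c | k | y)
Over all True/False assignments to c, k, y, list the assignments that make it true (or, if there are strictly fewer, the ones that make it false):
is true only for:
  c=False, k=False, y=False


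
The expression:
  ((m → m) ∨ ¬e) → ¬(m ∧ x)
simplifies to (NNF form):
¬m ∨ ¬x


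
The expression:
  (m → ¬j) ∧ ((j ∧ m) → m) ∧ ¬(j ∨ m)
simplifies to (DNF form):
¬j ∧ ¬m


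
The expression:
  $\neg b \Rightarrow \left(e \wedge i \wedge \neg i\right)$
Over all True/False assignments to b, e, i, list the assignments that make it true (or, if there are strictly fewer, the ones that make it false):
is true only for:
  b=True, e=False, i=False;
  b=True, e=False, i=True;
  b=True, e=True, i=False;
  b=True, e=True, i=True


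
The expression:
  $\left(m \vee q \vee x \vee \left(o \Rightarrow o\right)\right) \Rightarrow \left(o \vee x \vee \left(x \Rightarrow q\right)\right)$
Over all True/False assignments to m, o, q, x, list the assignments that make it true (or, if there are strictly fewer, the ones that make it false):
is always true.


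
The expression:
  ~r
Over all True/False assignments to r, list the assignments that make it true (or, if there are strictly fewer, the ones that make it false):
is true only for:
  r=False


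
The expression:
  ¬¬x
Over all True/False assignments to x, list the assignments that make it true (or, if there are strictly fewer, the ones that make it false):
is true only for:
  x=True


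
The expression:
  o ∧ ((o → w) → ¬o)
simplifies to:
o ∧ ¬w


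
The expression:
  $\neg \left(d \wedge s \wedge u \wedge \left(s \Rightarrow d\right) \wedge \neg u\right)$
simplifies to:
$\text{True}$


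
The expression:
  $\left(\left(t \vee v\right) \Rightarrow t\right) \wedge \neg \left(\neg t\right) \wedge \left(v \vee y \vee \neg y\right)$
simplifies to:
$t$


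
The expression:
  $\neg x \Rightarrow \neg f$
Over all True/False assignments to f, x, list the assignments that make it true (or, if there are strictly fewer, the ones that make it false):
is false only for:
  f=True, x=False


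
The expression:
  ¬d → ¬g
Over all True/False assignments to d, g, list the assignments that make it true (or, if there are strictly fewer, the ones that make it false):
is false only for:
  d=False, g=True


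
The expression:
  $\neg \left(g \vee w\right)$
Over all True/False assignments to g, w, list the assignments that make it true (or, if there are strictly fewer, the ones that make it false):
is true only for:
  g=False, w=False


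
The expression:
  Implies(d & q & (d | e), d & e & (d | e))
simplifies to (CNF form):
e | ~d | ~q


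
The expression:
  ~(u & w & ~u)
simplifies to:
True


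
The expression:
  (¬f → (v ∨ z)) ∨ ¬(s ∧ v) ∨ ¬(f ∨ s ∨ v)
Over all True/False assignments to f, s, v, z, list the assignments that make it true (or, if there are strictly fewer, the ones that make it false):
is always true.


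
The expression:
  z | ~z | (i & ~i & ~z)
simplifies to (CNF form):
True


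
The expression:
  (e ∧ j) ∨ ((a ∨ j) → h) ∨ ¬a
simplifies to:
h ∨ (e ∧ j) ∨ ¬a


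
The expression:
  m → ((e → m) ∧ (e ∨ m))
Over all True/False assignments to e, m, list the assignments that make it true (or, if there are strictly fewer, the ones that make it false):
is always true.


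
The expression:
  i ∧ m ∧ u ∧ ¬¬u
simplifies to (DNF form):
i ∧ m ∧ u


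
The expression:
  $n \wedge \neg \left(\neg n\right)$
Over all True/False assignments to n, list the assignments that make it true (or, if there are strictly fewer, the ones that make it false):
is true only for:
  n=True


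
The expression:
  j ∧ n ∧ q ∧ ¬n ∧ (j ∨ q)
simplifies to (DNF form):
False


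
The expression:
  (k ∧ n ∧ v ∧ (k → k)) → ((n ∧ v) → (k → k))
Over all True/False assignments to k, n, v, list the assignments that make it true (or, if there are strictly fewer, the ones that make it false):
is always true.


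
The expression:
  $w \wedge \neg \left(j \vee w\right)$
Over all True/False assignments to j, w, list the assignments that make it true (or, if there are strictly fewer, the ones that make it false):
is never true.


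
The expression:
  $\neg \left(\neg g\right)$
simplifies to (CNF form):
$g$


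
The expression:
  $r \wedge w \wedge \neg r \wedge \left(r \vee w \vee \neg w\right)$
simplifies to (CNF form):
$\text{False}$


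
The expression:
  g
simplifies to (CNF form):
g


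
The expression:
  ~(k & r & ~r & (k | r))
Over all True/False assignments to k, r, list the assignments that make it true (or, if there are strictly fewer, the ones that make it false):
is always true.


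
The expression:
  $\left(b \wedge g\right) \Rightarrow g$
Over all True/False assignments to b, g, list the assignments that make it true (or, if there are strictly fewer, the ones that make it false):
is always true.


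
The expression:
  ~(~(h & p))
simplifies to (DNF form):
h & p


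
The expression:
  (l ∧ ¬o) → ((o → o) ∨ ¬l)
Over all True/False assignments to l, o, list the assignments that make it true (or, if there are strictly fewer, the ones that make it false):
is always true.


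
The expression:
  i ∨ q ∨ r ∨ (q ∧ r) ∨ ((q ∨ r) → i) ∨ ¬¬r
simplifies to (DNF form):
True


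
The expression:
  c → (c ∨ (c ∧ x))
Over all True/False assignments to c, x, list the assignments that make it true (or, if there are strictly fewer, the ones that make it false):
is always true.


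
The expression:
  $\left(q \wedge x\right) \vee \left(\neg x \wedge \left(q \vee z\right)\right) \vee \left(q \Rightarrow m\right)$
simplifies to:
$\text{True}$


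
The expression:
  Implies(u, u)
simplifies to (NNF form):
True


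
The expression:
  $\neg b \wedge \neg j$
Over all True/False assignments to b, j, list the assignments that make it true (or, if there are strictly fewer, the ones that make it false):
is true only for:
  b=False, j=False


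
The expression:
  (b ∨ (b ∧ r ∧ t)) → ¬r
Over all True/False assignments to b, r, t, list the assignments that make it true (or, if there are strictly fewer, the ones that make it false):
is false only for:
  b=True, r=True, t=False;
  b=True, r=True, t=True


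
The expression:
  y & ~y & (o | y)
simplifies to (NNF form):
False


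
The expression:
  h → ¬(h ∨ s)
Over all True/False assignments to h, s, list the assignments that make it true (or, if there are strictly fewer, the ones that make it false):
is true only for:
  h=False, s=False;
  h=False, s=True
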